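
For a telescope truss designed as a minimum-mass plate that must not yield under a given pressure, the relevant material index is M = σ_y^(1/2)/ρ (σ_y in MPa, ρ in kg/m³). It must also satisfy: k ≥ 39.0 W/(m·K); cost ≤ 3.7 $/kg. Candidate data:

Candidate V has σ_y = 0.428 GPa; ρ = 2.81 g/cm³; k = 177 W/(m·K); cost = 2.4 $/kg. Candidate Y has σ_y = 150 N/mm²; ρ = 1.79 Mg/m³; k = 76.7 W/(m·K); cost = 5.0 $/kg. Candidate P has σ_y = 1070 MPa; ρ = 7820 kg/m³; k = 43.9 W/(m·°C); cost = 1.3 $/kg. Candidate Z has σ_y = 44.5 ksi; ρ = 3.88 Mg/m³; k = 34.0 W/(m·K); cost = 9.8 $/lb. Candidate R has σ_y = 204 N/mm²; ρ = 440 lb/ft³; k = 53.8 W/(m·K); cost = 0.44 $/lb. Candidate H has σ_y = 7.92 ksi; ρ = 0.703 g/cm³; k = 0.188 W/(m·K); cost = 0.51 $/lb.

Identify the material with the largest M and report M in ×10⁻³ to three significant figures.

candidate V, M = 7.36×10⁻³

Screen on constraints: k ≥ 39.0 W/(m·K); cost ≤ 3.7 $/kg. Survivors: candidate V, candidate P, candidate R.
Convert each candidate to consistent units, then evaluate M:
  candidate V: σ_y = 428.0 MPa, ρ = 2810 kg/m³
  candidate P: σ_y = 1070 MPa, ρ = 7820 kg/m³
  candidate R: σ_y = 204.0 MPa, ρ = 7048 kg/m³
  candidate V: M = 7.36×10⁻³
  candidate P: M = 4.18×10⁻³
  candidate R: M = 2.03×10⁻³
The maximum is for candidate V.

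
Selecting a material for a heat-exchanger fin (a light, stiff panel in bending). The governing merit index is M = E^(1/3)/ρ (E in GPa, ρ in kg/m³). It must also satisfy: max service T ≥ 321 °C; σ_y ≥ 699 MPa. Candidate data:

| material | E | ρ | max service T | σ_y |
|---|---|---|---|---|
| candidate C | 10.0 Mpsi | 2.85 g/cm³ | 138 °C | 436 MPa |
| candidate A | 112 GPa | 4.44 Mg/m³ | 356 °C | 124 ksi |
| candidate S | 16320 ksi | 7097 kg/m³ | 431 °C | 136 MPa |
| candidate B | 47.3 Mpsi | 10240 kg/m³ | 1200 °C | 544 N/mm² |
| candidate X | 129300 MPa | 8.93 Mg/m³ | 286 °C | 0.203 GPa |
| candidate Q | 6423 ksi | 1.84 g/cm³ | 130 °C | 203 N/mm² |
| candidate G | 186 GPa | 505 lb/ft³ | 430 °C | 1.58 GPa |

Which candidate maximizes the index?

candidate A

Screen on constraints: max service T ≥ 321 °C; σ_y ≥ 699 MPa. Survivors: candidate A, candidate G.
Convert each candidate to consistent units, then evaluate M:
  candidate A: E = 112.0 GPa, ρ = 4440 kg/m³
  candidate G: E = 186.0 GPa, ρ = 8089 kg/m³
  candidate A: M = 1.09×10⁻³
  candidate G: M = 0.706×10⁻³
Candidate A ranks first.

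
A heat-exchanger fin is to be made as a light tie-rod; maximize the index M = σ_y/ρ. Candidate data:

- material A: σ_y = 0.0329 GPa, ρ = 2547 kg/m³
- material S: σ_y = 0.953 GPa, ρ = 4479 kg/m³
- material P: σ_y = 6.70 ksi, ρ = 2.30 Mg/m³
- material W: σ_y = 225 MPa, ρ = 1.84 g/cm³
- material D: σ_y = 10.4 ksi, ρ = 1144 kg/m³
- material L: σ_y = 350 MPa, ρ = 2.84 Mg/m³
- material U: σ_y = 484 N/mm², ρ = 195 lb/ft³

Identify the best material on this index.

Putting every candidate on a common basis:
  material A: σ_y = 32.90 MPa, ρ = 2547 kg/m³
  material S: σ_y = 953.0 MPa, ρ = 4479 kg/m³
  material P: σ_y = 46.19 MPa, ρ = 2300 kg/m³
  material W: σ_y = 225.0 MPa, ρ = 1840 kg/m³
  material D: σ_y = 71.71 MPa, ρ = 1144 kg/m³
  material L: σ_y = 350.0 MPa, ρ = 2840 kg/m³
  material U: σ_y = 484.0 MPa, ρ = 3124 kg/m³
  material S: M = 213 kN·m/kg
  material U: M = 155 kN·m/kg
  material L: M = 123 kN·m/kg
  material W: M = 122 kN·m/kg
  material D: M = 62.7 kN·m/kg
  material P: M = 20.1 kN·m/kg
  material A: M = 12.9 kN·m/kg
Material S has the largest M.

material S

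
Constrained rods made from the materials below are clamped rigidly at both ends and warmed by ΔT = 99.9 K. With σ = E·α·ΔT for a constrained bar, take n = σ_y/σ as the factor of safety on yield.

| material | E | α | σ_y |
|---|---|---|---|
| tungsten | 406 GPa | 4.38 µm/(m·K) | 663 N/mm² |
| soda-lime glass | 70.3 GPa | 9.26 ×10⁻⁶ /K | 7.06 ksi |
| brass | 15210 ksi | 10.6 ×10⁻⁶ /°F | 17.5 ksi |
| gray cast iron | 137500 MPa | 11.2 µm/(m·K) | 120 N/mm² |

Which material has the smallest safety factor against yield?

brass

With everything in SI (GPa, ×10⁻⁶/K, MPa):
  tungsten: E = 406.0, α = 4.38, σ_y = 663.0 → σ = 178 MPa, n = 3.73
  soda-lime glass: E = 70.30, α = 9.26, σ_y = 48.68 → σ = 65.0 MPa, n = 0.749
  brass: E = 104.9, α = 19.1, σ_y = 120.7 → σ = 200 MPa, n = 0.604
  gray cast iron: E = 137.5, α = 11.2, σ_y = 120.0 → σ = 154 MPa, n = 0.780
Smallest n: brass with n = 0.604.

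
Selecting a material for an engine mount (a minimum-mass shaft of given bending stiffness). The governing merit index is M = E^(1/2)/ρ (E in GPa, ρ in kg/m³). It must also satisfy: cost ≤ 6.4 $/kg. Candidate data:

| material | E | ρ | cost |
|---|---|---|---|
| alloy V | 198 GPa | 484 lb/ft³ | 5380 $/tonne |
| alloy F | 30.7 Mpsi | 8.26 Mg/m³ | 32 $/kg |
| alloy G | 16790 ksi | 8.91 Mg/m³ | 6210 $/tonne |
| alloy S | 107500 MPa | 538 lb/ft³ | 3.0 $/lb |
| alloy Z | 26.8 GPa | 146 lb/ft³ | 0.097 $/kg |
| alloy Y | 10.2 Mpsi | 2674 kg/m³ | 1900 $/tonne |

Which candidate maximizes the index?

Screen on constraints: cost ≤ 6.4 $/kg. Survivors: alloy V, alloy G, alloy Z, alloy Y.
In SI units:
  alloy V: E = 198.0 GPa, ρ = 7753 kg/m³
  alloy G: E = 115.8 GPa, ρ = 8910 kg/m³
  alloy Z: E = 26.80 GPa, ρ = 2339 kg/m³
  alloy Y: E = 70.33 GPa, ρ = 2674 kg/m³
  alloy Y: M = 3.14×10⁻³
  alloy Z: M = 2.21×10⁻³
  alloy V: M = 1.81×10⁻³
  alloy G: M = 1.21×10⁻³
Alloy Y has the largest M.

alloy Y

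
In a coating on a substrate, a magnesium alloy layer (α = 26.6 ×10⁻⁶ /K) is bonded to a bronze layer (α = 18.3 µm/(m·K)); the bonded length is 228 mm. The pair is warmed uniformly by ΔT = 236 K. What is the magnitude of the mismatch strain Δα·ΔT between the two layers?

1.96×10⁻³

Δα = |26.6 − 18.3|×10⁻⁶/K = 8.30×10⁻⁶/K.
Mismatch strain = Δα·ΔT = 8.30×10⁻⁶ × 236.0 = 1.96×10⁻³.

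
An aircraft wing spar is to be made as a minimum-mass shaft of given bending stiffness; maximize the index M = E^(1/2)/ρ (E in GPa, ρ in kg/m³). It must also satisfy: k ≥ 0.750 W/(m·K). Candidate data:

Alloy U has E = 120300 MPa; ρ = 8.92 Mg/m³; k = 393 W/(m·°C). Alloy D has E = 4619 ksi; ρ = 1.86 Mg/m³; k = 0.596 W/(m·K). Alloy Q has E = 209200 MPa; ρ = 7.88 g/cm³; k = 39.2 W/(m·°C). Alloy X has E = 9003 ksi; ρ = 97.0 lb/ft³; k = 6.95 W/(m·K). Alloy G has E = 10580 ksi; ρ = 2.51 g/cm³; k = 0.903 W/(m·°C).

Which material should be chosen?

alloy X

Screen on constraints: k ≥ 0.750 W/(m·K). Survivors: alloy U, alloy Q, alloy X, alloy G.
Putting every candidate on a common basis:
  alloy U: E = 120.3 GPa, ρ = 8920 kg/m³
  alloy Q: E = 209.2 GPa, ρ = 7880 kg/m³
  alloy X: E = 62.07 GPa, ρ = 1554 kg/m³
  alloy G: E = 72.95 GPa, ρ = 2510 kg/m³
  alloy X: M = 5.07×10⁻³
  alloy G: M = 3.40×10⁻³
  alloy Q: M = 1.84×10⁻³
  alloy U: M = 1.23×10⁻³
Highest index: alloy X.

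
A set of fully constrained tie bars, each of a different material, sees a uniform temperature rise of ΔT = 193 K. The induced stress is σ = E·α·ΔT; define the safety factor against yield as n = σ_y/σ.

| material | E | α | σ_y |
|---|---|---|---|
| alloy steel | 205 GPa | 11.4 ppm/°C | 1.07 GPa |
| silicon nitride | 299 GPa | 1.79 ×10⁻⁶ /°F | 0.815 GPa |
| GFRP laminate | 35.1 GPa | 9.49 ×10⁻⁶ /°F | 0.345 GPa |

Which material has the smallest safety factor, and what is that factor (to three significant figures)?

In consistent units (E in GPa, α in ×10⁻⁶/K, σ_y in MPa):
  alloy steel: E = 205.0, α = 11.4, σ_y = 1070 → σ = 451 MPa, n = 2.37
  silicon nitride: E = 299.0, α = 3.22, σ_y = 815.0 → σ = 186 MPa, n = 4.38
  GFRP laminate: E = 35.10, α = 17.1, σ_y = 345.0 → σ = 116 MPa, n = 2.98
Smallest n: alloy steel with n = 2.37.

alloy steel, n = 2.37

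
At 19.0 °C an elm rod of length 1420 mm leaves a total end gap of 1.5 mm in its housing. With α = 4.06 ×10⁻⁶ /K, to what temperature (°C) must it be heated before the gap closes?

279 °C

α·L₀·ΔT = 1.5 mm ⇒ ΔT = 1.5 / (4.06×10⁻⁶ × 1420.0) = 260.2 K.
T = 19.0 + 260.2 = 279.2 °C.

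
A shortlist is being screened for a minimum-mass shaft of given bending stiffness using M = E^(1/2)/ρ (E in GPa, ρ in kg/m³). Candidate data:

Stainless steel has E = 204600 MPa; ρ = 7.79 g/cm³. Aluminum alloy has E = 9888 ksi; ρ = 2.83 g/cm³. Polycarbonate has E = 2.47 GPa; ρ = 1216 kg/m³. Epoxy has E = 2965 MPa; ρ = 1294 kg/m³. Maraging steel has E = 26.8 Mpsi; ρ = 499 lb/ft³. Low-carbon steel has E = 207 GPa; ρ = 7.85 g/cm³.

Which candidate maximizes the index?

Convert each candidate to consistent units, then evaluate M:
  stainless steel: E = 204.6 GPa, ρ = 7790 kg/m³
  aluminum alloy: E = 68.18 GPa, ρ = 2830 kg/m³
  polycarbonate: E = 2.470 GPa, ρ = 1216 kg/m³
  epoxy: E = 2.965 GPa, ρ = 1294 kg/m³
  maraging steel: E = 184.8 GPa, ρ = 7993 kg/m³
  low-carbon steel: E = 207.0 GPa, ρ = 7850 kg/m³
  aluminum alloy: M = 2.92×10⁻³
  stainless steel: M = 1.84×10⁻³
  low-carbon steel: M = 1.83×10⁻³
  maraging steel: M = 1.70×10⁻³
  epoxy: M = 1.33×10⁻³
  polycarbonate: M = 1.29×10⁻³
Aluminum alloy ranks first.

aluminum alloy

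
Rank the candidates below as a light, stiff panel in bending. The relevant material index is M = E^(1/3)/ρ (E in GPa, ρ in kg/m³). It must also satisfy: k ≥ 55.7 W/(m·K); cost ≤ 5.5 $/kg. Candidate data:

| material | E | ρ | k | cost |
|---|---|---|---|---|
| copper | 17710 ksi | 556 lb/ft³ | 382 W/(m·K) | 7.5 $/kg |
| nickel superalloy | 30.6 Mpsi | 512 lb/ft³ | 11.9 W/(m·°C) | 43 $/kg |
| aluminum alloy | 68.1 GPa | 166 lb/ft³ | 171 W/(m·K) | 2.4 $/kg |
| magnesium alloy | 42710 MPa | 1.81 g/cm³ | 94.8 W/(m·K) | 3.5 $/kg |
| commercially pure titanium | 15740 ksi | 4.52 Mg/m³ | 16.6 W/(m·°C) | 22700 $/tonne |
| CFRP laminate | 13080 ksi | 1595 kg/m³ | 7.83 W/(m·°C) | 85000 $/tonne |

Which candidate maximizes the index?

magnesium alloy

Screen on constraints: k ≥ 55.7 W/(m·K); cost ≤ 5.5 $/kg. Survivors: aluminum alloy, magnesium alloy.
Convert each candidate to consistent units, then evaluate M:
  aluminum alloy: E = 68.10 GPa, ρ = 2659 kg/m³
  magnesium alloy: E = 42.71 GPa, ρ = 1810 kg/m³
  magnesium alloy: M = 1.93×10⁻³
  aluminum alloy: M = 1.54×10⁻³
Highest index: magnesium alloy.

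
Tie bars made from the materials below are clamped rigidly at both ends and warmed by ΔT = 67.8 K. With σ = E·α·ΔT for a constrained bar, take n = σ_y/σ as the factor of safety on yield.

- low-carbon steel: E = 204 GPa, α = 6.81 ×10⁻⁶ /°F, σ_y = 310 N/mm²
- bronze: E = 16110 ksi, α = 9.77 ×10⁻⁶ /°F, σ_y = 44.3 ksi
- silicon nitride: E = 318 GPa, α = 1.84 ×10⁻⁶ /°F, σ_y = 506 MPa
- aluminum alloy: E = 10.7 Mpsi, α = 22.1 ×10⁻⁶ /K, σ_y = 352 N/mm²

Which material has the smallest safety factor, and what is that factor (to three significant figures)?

low-carbon steel, n = 1.83

With everything in SI (GPa, ×10⁻⁶/K, MPa):
  low-carbon steel: E = 204.0, α = 12.3, σ_y = 310.0 → σ = 170 MPa, n = 1.83
  bronze: E = 111.1, α = 17.6, σ_y = 305.4 → σ = 132 MPa, n = 2.31
  silicon nitride: E = 318.0, α = 3.31, σ_y = 506.0 → σ = 71.4 MPa, n = 7.09
  aluminum alloy: E = 73.77, α = 22.1, σ_y = 352.0 → σ = 111 MPa, n = 3.18
Smallest n: low-carbon steel with n = 1.83.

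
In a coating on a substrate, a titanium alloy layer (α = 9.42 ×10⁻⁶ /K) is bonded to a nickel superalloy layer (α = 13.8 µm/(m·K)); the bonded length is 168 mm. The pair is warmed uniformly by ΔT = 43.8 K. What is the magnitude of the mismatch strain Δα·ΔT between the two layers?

1.92×10⁻⁴

Δα = |9.42 − 13.8|×10⁻⁶/K = 4.38×10⁻⁶/K.
Mismatch strain = Δα·ΔT = 4.38×10⁻⁶ × 43.8 = 1.92×10⁻⁴.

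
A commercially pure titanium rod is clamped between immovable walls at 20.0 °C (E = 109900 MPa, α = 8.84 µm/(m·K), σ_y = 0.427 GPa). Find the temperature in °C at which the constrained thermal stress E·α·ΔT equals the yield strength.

460 °C

E = 109900 MPa = 109.9 GPa.
σ_y = 0.427 GPa = 427.0 MPa.
E·α·ΔT = 427.0 MPa ⇒ ΔT = 427.0 / (109.9×10³ × 8.84×10⁻⁶) = 439.5 K.
T = 20.0 + 439.5 = 459.5 °C.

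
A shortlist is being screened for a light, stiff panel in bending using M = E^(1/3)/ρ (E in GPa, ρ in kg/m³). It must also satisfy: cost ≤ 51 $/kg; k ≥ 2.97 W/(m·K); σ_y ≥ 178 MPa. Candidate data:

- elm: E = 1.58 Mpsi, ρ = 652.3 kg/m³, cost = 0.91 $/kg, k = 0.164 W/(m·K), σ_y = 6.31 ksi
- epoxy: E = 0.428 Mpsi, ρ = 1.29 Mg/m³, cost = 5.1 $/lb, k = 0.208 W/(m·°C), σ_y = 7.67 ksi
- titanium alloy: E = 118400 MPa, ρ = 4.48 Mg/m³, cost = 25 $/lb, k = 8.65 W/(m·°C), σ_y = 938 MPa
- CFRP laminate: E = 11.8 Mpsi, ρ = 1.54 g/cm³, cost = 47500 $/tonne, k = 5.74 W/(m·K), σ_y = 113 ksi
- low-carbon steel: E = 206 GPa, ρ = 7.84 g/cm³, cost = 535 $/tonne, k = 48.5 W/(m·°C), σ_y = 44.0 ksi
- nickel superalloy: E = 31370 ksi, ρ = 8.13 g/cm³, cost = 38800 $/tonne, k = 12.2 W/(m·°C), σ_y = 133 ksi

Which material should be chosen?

CFRP laminate

Screen on constraints: cost ≤ 51 $/kg; k ≥ 2.97 W/(m·K); σ_y ≥ 178 MPa. Survivors: CFRP laminate, low-carbon steel, nickel superalloy.
In SI units:
  CFRP laminate: E = 81.36 GPa, ρ = 1540 kg/m³
  low-carbon steel: E = 206.0 GPa, ρ = 7840 kg/m³
  nickel superalloy: E = 216.3 GPa, ρ = 8130 kg/m³
  CFRP laminate: M = 2.81×10⁻³
  low-carbon steel: M = 0.753×10⁻³
  nickel superalloy: M = 0.738×10⁻³
Highest index: CFRP laminate.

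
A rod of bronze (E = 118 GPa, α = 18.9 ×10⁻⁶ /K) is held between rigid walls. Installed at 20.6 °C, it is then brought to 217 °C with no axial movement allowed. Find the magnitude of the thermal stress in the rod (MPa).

438 MPa

ΔT = 196.4 K. Constrained thermal stress σ = E·α·ΔT = 118.0×10³ MPa × 18.9×10⁻⁶ × 196.4 = 438 MPa (compressive).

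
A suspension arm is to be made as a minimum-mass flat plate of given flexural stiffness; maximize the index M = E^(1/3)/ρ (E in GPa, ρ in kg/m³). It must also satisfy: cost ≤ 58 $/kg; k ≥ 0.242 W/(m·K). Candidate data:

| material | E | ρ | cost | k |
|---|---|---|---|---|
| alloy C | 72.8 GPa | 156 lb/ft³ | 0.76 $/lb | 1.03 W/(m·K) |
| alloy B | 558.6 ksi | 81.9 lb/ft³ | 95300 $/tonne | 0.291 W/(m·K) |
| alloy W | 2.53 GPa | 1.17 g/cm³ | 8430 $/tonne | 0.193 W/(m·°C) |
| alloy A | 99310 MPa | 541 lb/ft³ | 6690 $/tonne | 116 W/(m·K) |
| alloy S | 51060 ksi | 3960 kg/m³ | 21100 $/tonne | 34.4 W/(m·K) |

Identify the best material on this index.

Screen on constraints: cost ≤ 58 $/kg; k ≥ 0.242 W/(m·K). Survivors: alloy C, alloy A, alloy S.
Convert each candidate to consistent units, then evaluate M:
  alloy C: E = 72.80 GPa, ρ = 2499 kg/m³
  alloy A: E = 99.31 GPa, ρ = 8666 kg/m³
  alloy S: E = 352.0 GPa, ρ = 3960 kg/m³
  alloy S: M = 1.78×10⁻³
  alloy C: M = 1.67×10⁻³
  alloy A: M = 0.534×10⁻³
Alloy S ranks first.

alloy S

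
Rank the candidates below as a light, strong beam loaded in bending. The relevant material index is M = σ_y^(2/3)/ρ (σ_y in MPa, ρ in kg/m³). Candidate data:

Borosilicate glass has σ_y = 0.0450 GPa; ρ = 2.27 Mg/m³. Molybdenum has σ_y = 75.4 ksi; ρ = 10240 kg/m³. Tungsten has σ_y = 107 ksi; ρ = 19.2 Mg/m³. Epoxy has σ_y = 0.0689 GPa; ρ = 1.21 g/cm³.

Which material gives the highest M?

epoxy

After converting to SI:
  borosilicate glass: σ_y = 45.00 MPa, ρ = 2270 kg/m³
  molybdenum: σ_y = 519.9 MPa, ρ = 10240 kg/m³
  tungsten: σ_y = 737.7 MPa, ρ = 19200 kg/m³
  epoxy: σ_y = 68.90 MPa, ρ = 1210 kg/m³
  epoxy: M = 13.9×10⁻³
  molybdenum: M = 6.31×10⁻³
  borosilicate glass: M = 5.57×10⁻³
  tungsten: M = 4.25×10⁻³
Epoxy has the largest M.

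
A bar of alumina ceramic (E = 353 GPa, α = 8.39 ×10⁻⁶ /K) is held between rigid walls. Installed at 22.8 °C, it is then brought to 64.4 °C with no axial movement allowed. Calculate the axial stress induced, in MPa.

123 MPa

ΔT = 41.60 K. Constrained thermal stress σ = E·α·ΔT = 353.0×10³ MPa × 8.39×10⁻⁶ × 41.60 = 123 MPa (compressive).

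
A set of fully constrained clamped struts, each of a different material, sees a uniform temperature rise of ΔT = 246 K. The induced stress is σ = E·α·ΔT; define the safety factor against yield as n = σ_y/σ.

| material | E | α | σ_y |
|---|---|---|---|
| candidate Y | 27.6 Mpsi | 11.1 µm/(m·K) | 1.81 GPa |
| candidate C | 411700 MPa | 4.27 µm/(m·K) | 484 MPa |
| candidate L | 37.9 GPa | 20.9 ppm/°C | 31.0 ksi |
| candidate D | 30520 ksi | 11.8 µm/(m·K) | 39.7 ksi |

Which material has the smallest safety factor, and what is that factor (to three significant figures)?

candidate D, n = 0.448

In consistent units (E in GPa, α in ×10⁻⁶/K, σ_y in MPa):
  candidate Y: E = 190.3, α = 11.1, σ_y = 1810 → σ = 520 MPa, n = 3.48
  candidate C: E = 411.7, α = 4.27, σ_y = 484.0 → σ = 432 MPa, n = 1.12
  candidate L: E = 37.90, α = 20.9, σ_y = 213.7 → σ = 195 MPa, n = 1.10
  candidate D: E = 210.4, α = 11.8, σ_y = 273.7 → σ = 611 MPa, n = 0.448
Candidate D has the lowest safety factor, n = 0.448.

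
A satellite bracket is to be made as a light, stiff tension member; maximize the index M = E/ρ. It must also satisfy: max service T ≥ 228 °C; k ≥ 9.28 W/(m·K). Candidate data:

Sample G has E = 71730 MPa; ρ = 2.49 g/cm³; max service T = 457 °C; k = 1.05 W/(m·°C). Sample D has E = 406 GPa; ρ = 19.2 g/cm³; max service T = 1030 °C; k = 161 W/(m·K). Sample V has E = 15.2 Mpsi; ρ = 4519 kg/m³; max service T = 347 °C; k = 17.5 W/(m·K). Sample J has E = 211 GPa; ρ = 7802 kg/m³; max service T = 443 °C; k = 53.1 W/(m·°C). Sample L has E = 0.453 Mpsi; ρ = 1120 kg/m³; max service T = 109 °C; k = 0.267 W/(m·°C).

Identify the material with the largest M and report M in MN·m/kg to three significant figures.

sample J, M = 27.0 MN·m/kg

Screen on constraints: max service T ≥ 228 °C; k ≥ 9.28 W/(m·K). Survivors: sample D, sample V, sample J.
After converting to SI:
  sample D: E = 406.0 GPa, ρ = 19200 kg/m³
  sample V: E = 104.8 GPa, ρ = 4519 kg/m³
  sample J: E = 211.0 GPa, ρ = 7802 kg/m³
  sample J: M = 27.0 MN·m/kg
  sample V: M = 23.2 MN·m/kg
  sample D: M = 21.1 MN·m/kg
Highest index: sample J.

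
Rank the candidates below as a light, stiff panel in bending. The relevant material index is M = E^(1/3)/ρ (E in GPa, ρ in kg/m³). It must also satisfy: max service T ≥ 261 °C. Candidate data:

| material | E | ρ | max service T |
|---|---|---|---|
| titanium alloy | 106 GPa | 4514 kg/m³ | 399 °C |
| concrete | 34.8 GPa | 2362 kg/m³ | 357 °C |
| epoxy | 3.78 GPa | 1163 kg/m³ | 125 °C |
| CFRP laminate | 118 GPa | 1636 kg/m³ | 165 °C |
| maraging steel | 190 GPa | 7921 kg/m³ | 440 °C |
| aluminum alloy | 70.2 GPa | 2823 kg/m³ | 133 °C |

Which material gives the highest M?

Screen on constraints: max service T ≥ 261 °C. Survivors: titanium alloy, concrete, maraging steel.
Computing M directly (units already consistent):
  concrete: M = 1.38×10⁻³
  titanium alloy: M = 1.05×10⁻³
  maraging steel: M = 0.726×10⁻³
Concrete ranks first.

concrete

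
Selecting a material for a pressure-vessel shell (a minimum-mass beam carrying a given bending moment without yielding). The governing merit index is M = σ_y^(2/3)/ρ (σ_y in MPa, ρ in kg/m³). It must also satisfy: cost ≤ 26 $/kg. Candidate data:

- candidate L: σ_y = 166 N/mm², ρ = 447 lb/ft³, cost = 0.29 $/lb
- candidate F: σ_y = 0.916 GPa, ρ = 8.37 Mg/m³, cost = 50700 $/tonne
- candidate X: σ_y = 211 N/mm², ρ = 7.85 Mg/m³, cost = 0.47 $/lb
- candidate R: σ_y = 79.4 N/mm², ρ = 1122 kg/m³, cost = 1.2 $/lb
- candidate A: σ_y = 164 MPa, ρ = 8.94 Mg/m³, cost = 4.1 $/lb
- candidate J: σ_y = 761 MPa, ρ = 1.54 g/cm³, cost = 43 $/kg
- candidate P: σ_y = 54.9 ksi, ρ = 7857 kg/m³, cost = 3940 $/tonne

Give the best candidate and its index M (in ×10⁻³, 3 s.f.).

candidate R, M = 16.5×10⁻³

Screen on constraints: cost ≤ 26 $/kg. Survivors: candidate L, candidate X, candidate R, candidate A, candidate P.
Putting every candidate on a common basis:
  candidate L: σ_y = 166.0 MPa, ρ = 7160 kg/m³
  candidate X: σ_y = 211.0 MPa, ρ = 7850 kg/m³
  candidate R: σ_y = 79.40 MPa, ρ = 1122 kg/m³
  candidate A: σ_y = 164.0 MPa, ρ = 8940 kg/m³
  candidate P: σ_y = 378.5 MPa, ρ = 7857 kg/m³
  candidate R: M = 16.5×10⁻³
  candidate P: M = 6.66×10⁻³
  candidate X: M = 4.51×10⁻³
  candidate L: M = 4.22×10⁻³
  candidate A: M = 3.35×10⁻³
Candidate R has the largest M.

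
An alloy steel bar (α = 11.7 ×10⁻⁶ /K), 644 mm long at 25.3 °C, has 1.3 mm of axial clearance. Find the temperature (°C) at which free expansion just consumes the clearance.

α·L₀·ΔT = 1.3 mm ⇒ ΔT = 1.3 / (11.7×10⁻⁶ × 644.0) = 172.5 K.
T = 25.3 + 172.5 = 197.8 °C.

198 °C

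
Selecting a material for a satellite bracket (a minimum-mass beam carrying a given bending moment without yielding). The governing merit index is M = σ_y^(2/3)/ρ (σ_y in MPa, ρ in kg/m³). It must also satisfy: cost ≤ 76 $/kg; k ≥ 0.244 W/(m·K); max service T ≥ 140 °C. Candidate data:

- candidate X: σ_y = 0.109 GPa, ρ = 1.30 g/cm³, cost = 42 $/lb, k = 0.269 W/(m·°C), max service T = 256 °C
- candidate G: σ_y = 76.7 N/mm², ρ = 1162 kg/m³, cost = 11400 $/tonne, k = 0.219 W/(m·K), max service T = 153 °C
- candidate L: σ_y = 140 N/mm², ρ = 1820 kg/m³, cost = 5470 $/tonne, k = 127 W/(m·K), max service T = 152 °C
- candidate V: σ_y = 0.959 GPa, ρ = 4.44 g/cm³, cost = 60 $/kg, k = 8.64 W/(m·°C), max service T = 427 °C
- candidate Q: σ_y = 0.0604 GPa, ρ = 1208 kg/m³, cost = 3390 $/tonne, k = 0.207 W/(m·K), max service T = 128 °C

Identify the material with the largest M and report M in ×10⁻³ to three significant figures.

Screen on constraints: cost ≤ 76 $/kg; k ≥ 0.244 W/(m·K); max service T ≥ 140 °C. Survivors: candidate L, candidate V.
Putting every candidate on a common basis:
  candidate L: σ_y = 140.0 MPa, ρ = 1820 kg/m³
  candidate V: σ_y = 959.0 MPa, ρ = 4440 kg/m³
  candidate V: M = 21.9×10⁻³
  candidate L: M = 14.8×10⁻³
Candidate V has the largest M.

candidate V, M = 21.9×10⁻³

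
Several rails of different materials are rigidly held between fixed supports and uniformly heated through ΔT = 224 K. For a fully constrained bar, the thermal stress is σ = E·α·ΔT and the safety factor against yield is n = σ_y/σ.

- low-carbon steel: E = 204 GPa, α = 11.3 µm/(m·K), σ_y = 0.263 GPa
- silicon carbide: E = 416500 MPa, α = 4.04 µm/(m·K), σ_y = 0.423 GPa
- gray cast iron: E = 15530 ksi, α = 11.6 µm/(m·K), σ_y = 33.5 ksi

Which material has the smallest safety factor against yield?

Converting E to GPa, α to ×10⁻⁶/K, σ_y to MPa, then σ and n for each:
  low-carbon steel: E = 204.0, α = 11.3, σ_y = 263.0 → σ = 516 MPa, n = 0.509
  silicon carbide: E = 416.5, α = 4.04, σ_y = 423.0 → σ = 377 MPa, n = 1.12
  gray cast iron: E = 107.1, α = 11.6, σ_y = 231.0 → σ = 278 MPa, n = 0.830
Smallest n: low-carbon steel with n = 0.509.

low-carbon steel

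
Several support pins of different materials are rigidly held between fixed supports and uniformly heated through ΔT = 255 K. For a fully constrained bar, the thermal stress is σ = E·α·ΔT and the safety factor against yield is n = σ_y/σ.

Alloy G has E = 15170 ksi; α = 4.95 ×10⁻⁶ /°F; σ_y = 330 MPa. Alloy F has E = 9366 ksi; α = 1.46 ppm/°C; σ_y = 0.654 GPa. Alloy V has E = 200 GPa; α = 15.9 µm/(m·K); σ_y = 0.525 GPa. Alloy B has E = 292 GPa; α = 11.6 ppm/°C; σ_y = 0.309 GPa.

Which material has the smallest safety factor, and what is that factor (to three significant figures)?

alloy B, n = 0.358

Per material, after unit conversion:
  alloy G: E = 104.6, α = 8.91, σ_y = 330.0 → σ = 238 MPa, n = 1.39
  alloy F: E = 64.58, α = 1.46, σ_y = 654.0 → σ = 24.0 MPa, n = 27.2
  alloy V: E = 200.0, α = 15.9, σ_y = 525.0 → σ = 811 MPa, n = 0.647
  alloy B: E = 292.0, α = 11.6, σ_y = 309.0 → σ = 864 MPa, n = 0.358
Alloy B has the lowest safety factor, n = 0.358.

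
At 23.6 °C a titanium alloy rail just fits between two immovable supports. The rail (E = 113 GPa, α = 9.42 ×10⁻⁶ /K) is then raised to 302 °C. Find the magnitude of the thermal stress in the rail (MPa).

ΔT = 278.4 K. Constrained thermal stress σ = E·α·ΔT = 113.0×10³ MPa × 9.42×10⁻⁶ × 278.4 = 296 MPa (compressive).

296 MPa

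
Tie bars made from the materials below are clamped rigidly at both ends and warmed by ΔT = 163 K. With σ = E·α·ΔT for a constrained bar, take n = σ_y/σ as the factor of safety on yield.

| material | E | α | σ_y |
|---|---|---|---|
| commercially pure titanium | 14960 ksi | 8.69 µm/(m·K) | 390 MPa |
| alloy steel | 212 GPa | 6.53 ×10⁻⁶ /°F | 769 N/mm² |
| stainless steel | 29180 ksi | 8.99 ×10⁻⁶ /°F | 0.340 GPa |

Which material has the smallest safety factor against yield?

stainless steel

With everything in SI (GPa, ×10⁻⁶/K, MPa):
  commercially pure titanium: E = 103.1, α = 8.69, σ_y = 390.0 → σ = 146 MPa, n = 2.67
  alloy steel: E = 212.0, α = 11.8, σ_y = 769.0 → σ = 406 MPa, n = 1.89
  stainless steel: E = 201.2, α = 16.2, σ_y = 340.0 → σ = 531 MPa, n = 0.641
The minimum is stainless steel at n = 0.641.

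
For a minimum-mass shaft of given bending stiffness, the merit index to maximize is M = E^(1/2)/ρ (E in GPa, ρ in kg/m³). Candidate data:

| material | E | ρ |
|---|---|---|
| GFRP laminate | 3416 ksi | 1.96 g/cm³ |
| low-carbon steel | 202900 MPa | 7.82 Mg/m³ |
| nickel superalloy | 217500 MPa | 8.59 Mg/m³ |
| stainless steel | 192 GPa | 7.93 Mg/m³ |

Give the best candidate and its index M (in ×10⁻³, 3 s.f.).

GFRP laminate, M = 2.48×10⁻³

In SI units:
  GFRP laminate: E = 23.55 GPa, ρ = 1960 kg/m³
  low-carbon steel: E = 202.9 GPa, ρ = 7820 kg/m³
  nickel superalloy: E = 217.5 GPa, ρ = 8590 kg/m³
  stainless steel: E = 192.0 GPa, ρ = 7930 kg/m³
  GFRP laminate: M = 2.48×10⁻³
  low-carbon steel: M = 1.82×10⁻³
  stainless steel: M = 1.75×10⁻³
  nickel superalloy: M = 1.72×10⁻³
Highest index: GFRP laminate.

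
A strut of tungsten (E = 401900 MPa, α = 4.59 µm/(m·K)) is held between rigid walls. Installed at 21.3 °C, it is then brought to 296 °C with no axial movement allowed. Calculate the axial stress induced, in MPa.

E = 401900 MPa = 401.9 GPa.
ΔT = 274.7 K. Constrained thermal stress σ = E·α·ΔT = 401.9×10³ MPa × 4.59×10⁻⁶ × 274.7 = 507 MPa (compressive).

507 MPa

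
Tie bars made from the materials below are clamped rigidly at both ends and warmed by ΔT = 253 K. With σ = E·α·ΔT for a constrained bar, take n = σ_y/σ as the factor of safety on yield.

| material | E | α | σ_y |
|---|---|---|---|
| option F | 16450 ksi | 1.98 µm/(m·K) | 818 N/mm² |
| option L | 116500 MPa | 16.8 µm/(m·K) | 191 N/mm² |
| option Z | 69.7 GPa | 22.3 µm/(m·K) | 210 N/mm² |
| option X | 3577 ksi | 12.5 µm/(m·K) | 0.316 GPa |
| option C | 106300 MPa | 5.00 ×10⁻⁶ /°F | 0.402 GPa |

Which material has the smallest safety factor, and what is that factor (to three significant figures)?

In consistent units (E in GPa, α in ×10⁻⁶/K, σ_y in MPa):
  option F: E = 113.4, α = 1.98, σ_y = 818.0 → σ = 56.8 MPa, n = 14.4
  option L: E = 116.5, α = 16.8, σ_y = 191.0 → σ = 495 MPa, n = 0.386
  option Z: E = 69.70, α = 22.3, σ_y = 210.0 → σ = 393 MPa, n = 0.534
  option X: E = 24.66, α = 12.5, σ_y = 316.0 → σ = 78.0 MPa, n = 4.05
  option C: E = 106.3, α = 9.00, σ_y = 402.0 → σ = 242 MPa, n = 1.66
Smallest n: option L with n = 0.386.

option L, n = 0.386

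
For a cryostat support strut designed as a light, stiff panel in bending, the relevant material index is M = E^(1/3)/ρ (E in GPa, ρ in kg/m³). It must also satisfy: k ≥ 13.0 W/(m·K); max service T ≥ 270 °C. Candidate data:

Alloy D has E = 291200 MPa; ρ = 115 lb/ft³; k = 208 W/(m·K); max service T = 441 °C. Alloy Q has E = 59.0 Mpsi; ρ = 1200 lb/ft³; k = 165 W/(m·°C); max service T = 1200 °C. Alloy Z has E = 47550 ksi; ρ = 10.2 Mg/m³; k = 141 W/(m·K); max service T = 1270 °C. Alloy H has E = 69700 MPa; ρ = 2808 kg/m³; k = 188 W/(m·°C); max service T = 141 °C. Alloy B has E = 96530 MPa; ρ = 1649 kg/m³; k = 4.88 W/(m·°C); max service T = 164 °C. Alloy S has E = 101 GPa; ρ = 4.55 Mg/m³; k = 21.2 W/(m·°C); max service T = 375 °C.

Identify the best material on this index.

Screen on constraints: k ≥ 13.0 W/(m·K); max service T ≥ 270 °C. Survivors: alloy D, alloy Q, alloy Z, alloy S.
After converting to SI:
  alloy D: E = 291.2 GPa, ρ = 1842 kg/m³
  alloy Q: E = 406.8 GPa, ρ = 19220 kg/m³
  alloy Z: E = 327.8 GPa, ρ = 10200 kg/m³
  alloy S: E = 101.0 GPa, ρ = 4550 kg/m³
  alloy D: M = 3.60×10⁻³
  alloy S: M = 1.02×10⁻³
  alloy Z: M = 0.676×10⁻³
  alloy Q: M = 0.385×10⁻³
Alloy D has the largest M.

alloy D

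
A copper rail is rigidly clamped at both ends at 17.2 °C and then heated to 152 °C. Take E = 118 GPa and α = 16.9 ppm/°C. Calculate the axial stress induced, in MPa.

ΔT = 134.8 K. Constrained thermal stress σ = E·α·ΔT = 118.0×10³ MPa × 16.9×10⁻⁶ × 134.8 = 269 MPa (compressive).

269 MPa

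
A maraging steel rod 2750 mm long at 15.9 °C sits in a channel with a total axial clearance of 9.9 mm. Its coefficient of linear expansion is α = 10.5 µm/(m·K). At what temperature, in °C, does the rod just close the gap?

359 °C

α·L₀·ΔT = 9.9 mm ⇒ ΔT = 9.9 / (10.5×10⁻⁶ × 2750.0) = 342.9 K.
T = 15.9 + 342.9 = 358.8 °C.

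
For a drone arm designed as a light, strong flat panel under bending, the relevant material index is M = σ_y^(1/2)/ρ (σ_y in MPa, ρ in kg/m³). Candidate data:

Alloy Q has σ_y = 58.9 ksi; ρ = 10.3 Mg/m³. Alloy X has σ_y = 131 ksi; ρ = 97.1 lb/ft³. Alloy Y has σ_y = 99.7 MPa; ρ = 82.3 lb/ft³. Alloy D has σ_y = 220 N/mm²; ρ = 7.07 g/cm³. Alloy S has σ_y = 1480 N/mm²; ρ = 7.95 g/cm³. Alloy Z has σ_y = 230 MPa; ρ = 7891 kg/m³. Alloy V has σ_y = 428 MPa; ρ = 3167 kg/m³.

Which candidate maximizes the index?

alloy X

After converting to SI:
  alloy Q: σ_y = 406.1 MPa, ρ = 10300 kg/m³
  alloy X: σ_y = 903.2 MPa, ρ = 1555 kg/m³
  alloy Y: σ_y = 99.70 MPa, ρ = 1318 kg/m³
  alloy D: σ_y = 220.0 MPa, ρ = 7070 kg/m³
  alloy S: σ_y = 1480 MPa, ρ = 7950 kg/m³
  alloy Z: σ_y = 230.0 MPa, ρ = 7891 kg/m³
  alloy V: σ_y = 428.0 MPa, ρ = 3167 kg/m³
  alloy X: M = 19.3×10⁻³
  alloy Y: M = 7.57×10⁻³
  alloy V: M = 6.53×10⁻³
  alloy S: M = 4.84×10⁻³
  alloy D: M = 2.10×10⁻³
  alloy Q: M = 1.96×10⁻³
  alloy Z: M = 1.92×10⁻³
Alloy X ranks first.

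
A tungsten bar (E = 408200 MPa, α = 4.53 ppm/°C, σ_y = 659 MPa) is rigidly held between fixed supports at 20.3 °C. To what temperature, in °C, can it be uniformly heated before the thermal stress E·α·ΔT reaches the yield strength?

E = 408200 MPa = 408.2 GPa.
E·α·ΔT = 659.0 MPa ⇒ ΔT = 659.0 / (408.2×10³ × 4.53×10⁻⁶) = 356.4 K.
T = 20.3 + 356.4 = 376.7 °C.

377 °C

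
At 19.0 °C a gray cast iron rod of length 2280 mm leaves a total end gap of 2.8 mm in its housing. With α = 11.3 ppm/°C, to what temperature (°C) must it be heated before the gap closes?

α·L₀·ΔT = 2.8 mm ⇒ ΔT = 2.8 / (11.3×10⁻⁶ × 2280.0) = 108.7 K.
T = 19.0 + 108.7 = 127.7 °C.

128 °C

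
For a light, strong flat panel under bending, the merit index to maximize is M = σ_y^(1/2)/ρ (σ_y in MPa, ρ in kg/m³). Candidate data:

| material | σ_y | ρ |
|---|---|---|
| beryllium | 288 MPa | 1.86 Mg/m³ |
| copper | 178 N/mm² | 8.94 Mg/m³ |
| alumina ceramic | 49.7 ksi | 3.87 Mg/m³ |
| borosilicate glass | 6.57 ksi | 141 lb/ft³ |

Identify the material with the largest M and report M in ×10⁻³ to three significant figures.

In SI units:
  beryllium: σ_y = 288.0 MPa, ρ = 1860 kg/m³
  copper: σ_y = 178.0 MPa, ρ = 8940 kg/m³
  alumina ceramic: σ_y = 342.7 MPa, ρ = 3870 kg/m³
  borosilicate glass: σ_y = 45.30 MPa, ρ = 2259 kg/m³
  beryllium: M = 9.12×10⁻³
  alumina ceramic: M = 4.78×10⁻³
  borosilicate glass: M = 2.98×10⁻³
  copper: M = 1.49×10⁻³
The maximum is for beryllium.

beryllium, M = 9.12×10⁻³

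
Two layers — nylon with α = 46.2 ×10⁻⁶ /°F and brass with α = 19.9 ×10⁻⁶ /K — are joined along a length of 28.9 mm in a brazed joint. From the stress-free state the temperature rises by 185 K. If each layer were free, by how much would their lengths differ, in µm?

338 µm

nylon: α = 46.2×10⁻⁶/°F × 9/5 = 83.2×10⁻⁶/K.
Δα = |83.2 − 19.9|×10⁻⁶/K = 63.3×10⁻⁶/K.
ΔL_mismatch = Δα·L·ΔT = 63.3×10⁻⁶ × 28.9 mm × 185.0 K = 338 µm.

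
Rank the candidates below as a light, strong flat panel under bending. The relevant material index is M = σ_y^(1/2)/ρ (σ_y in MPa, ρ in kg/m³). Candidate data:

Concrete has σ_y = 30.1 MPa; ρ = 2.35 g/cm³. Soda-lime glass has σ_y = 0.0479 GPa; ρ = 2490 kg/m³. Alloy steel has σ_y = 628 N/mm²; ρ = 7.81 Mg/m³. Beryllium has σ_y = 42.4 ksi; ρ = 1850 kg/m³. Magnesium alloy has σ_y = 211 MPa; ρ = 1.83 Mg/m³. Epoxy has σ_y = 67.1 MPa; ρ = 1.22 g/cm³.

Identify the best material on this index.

Putting every candidate on a common basis:
  concrete: σ_y = 30.10 MPa, ρ = 2350 kg/m³
  soda-lime glass: σ_y = 47.90 MPa, ρ = 2490 kg/m³
  alloy steel: σ_y = 628.0 MPa, ρ = 7810 kg/m³
  beryllium: σ_y = 292.3 MPa, ρ = 1850 kg/m³
  magnesium alloy: σ_y = 211.0 MPa, ρ = 1830 kg/m³
  epoxy: σ_y = 67.10 MPa, ρ = 1220 kg/m³
  beryllium: M = 9.24×10⁻³
  magnesium alloy: M = 7.94×10⁻³
  epoxy: M = 6.71×10⁻³
  alloy steel: M = 3.21×10⁻³
  soda-lime glass: M = 2.78×10⁻³
  concrete: M = 2.33×10⁻³
The maximum is for beryllium.

beryllium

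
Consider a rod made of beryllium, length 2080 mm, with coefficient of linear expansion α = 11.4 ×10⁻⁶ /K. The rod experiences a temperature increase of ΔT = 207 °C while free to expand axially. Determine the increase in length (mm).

ΔL = α·L₀·ΔT = 11.4×10⁻⁶ × 2080 mm × 207.0 K = 4.91 mm.

4.91 mm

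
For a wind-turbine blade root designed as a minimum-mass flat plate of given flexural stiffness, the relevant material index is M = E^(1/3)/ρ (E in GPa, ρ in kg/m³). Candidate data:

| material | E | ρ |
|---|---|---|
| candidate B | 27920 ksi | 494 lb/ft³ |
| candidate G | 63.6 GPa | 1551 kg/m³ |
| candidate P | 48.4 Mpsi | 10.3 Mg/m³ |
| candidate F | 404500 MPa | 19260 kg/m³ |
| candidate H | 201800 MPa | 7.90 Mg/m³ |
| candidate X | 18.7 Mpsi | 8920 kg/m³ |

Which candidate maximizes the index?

Putting every candidate on a common basis:
  candidate B: E = 192.5 GPa, ρ = 7913 kg/m³
  candidate G: E = 63.60 GPa, ρ = 1551 kg/m³
  candidate P: E = 333.7 GPa, ρ = 10300 kg/m³
  candidate F: E = 404.5 GPa, ρ = 19260 kg/m³
  candidate H: E = 201.8 GPa, ρ = 7900 kg/m³
  candidate X: E = 128.9 GPa, ρ = 8920 kg/m³
  candidate G: M = 2.57×10⁻³
  candidate H: M = 0.742×10⁻³
  candidate B: M = 0.730×10⁻³
  candidate P: M = 0.673×10⁻³
  candidate X: M = 0.566×10⁻³
  candidate F: M = 0.384×10⁻³
Candidate G ranks first.

candidate G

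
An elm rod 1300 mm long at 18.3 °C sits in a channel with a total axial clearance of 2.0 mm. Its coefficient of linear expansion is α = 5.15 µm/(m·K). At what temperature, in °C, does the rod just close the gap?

317 °C

α·L₀·ΔT = 2.0 mm ⇒ ΔT = 2.0 / (5.15×10⁻⁶ × 1300.0) = 298.7 K.
T = 18.3 + 298.7 = 317.0 °C.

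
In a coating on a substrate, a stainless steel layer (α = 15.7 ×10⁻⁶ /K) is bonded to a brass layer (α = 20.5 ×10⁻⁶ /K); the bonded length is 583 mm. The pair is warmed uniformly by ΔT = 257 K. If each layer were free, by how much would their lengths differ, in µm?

719 µm

Δα = |15.7 − 20.5|×10⁻⁶/K = 4.80×10⁻⁶/K.
ΔL_mismatch = Δα·L·ΔT = 4.80×10⁻⁶ × 583.0 mm × 257.0 K = 719 µm.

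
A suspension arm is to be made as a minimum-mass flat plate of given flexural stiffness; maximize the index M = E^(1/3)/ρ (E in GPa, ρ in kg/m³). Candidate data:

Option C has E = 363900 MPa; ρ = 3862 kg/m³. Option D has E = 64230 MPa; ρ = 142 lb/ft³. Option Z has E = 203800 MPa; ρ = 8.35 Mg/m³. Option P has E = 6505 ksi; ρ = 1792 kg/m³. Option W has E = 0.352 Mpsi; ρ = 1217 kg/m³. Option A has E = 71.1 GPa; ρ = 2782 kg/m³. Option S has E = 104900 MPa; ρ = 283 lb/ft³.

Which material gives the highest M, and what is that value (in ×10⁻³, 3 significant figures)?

option P, M = 1.98×10⁻³

After converting to SI:
  option C: E = 363.9 GPa, ρ = 3862 kg/m³
  option D: E = 64.23 GPa, ρ = 2275 kg/m³
  option Z: E = 203.8 GPa, ρ = 8350 kg/m³
  option P: E = 44.85 GPa, ρ = 1792 kg/m³
  option W: E = 2.427 GPa, ρ = 1217 kg/m³
  option A: E = 71.10 GPa, ρ = 2782 kg/m³
  option S: E = 104.9 GPa, ρ = 4533 kg/m³
  option P: M = 1.98×10⁻³
  option C: M = 1.85×10⁻³
  option D: M = 1.76×10⁻³
  option A: M = 1.49×10⁻³
  option W: M = 1.10×10⁻³
  option S: M = 1.04×10⁻³
  option Z: M = 0.705×10⁻³
Highest index: option P.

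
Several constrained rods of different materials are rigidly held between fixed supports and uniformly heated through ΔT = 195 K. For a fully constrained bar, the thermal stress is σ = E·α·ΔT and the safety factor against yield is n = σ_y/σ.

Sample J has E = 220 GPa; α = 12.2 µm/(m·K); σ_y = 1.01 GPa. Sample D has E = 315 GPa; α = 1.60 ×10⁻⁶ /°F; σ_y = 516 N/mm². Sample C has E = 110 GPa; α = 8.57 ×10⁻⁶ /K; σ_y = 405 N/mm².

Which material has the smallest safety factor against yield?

sample J

With everything in SI (GPa, ×10⁻⁶/K, MPa):
  sample J: E = 220.0, α = 12.2, σ_y = 1010 → σ = 523 MPa, n = 1.93
  sample D: E = 315.0, α = 2.88, σ_y = 516.0 → σ = 177 MPa, n = 2.92
  sample C: E = 110.0, α = 8.57, σ_y = 405.0 → σ = 184 MPa, n = 2.20
The minimum is sample J at n = 1.93.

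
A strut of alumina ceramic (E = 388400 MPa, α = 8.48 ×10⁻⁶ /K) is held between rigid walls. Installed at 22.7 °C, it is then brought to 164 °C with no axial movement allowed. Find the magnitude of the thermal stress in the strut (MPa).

E = 388400 MPa = 388.4 GPa.
ΔT = 141.3 K. Constrained thermal stress σ = E·α·ΔT = 388.4×10³ MPa × 8.48×10⁻⁶ × 141.3 = 465 MPa (compressive).

465 MPa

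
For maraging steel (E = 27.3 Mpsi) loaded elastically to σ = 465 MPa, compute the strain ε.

2.47×10⁻³

E = 27.3 Mpsi = 188.2 GPa = 188200 MPa.
ε = σ/E = 465 / 188200 = 2.47×10⁻³.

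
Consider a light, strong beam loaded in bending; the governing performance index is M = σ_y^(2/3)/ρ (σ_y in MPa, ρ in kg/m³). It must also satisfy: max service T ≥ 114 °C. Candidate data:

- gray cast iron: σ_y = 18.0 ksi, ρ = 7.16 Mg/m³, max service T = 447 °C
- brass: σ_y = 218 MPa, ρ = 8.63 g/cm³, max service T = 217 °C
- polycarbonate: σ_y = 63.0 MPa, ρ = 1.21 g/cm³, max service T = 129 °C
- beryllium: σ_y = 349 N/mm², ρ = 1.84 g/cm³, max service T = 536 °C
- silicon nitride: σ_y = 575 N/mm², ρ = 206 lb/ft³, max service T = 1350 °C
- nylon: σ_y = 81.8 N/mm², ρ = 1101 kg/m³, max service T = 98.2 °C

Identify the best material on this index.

Screen on constraints: max service T ≥ 114 °C. Survivors: gray cast iron, brass, polycarbonate, beryllium, silicon nitride.
In SI units:
  gray cast iron: σ_y = 124.1 MPa, ρ = 7160 kg/m³
  brass: σ_y = 218.0 MPa, ρ = 8630 kg/m³
  polycarbonate: σ_y = 63.00 MPa, ρ = 1210 kg/m³
  beryllium: σ_y = 349.0 MPa, ρ = 1840 kg/m³
  silicon nitride: σ_y = 575.0 MPa, ρ = 3300 kg/m³
  beryllium: M = 26.9×10⁻³
  silicon nitride: M = 21.0×10⁻³
  polycarbonate: M = 13.1×10⁻³
  brass: M = 4.20×10⁻³
  gray cast iron: M = 3.47×10⁻³
Beryllium ranks first.

beryllium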